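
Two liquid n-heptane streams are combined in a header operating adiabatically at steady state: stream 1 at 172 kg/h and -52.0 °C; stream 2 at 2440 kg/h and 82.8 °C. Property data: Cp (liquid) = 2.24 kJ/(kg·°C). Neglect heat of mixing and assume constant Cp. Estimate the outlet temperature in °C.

T_out = 73.9 °C

Energy balance with Q = 0: Σ ṁᵢCp,ᵢ(T_out − Tᵢ) = 0
T_out = Σ ṁᵢCp,ᵢTᵢ / Σ ṁᵢCp,ᵢ
      = 432520 / 5850.9 = 73.923 °C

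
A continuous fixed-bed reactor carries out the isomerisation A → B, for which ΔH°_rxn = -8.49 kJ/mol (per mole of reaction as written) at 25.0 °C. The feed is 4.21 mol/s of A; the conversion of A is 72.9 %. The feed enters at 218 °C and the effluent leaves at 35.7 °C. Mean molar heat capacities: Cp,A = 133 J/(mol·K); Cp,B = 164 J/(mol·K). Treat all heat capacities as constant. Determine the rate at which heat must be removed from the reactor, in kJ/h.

Extent of reaction ξ = 0.729 × 4.21 = 3.0691 mol/s
Reaction term: ξ·ΔH°_rxn = 3.0691 × -8.49 = -26.057 kJ/s
Sensible, feed 218→25 °C: -108.07 kJ/s
Outlet flows (mol/s): A 1.1409, B 3.0691
Sensible, products 25→35.7 °C: 7.0093 kJ/s
Q = ΔH = -127.11 kJ/s = -127.11 kW
Heat removed = 457610 kJ/h

Q_out = 458000 kJ/h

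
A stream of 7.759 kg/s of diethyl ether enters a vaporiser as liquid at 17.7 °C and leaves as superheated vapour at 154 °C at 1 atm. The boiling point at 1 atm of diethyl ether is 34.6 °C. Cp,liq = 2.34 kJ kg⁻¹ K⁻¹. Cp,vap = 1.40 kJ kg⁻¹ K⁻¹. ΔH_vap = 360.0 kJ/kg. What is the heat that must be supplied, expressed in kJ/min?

liquid 17.7→34.6 °C: 39.546 kJ/kg
vaporisation at 34.6 °C: 360 kJ/kg
vapour 34.6→154 °C: 167.16 kJ/kg
Δh = 39.546 + 360 + 167.16 = 566.71 kJ/kg
Q = ṁ·Δh = 7.759 kg/s × 566.71 kJ/kg = 4397.1 kJ/s
|Q| = 4397.1 kW = 263820 kJ/min

Q = 264000 kJ/min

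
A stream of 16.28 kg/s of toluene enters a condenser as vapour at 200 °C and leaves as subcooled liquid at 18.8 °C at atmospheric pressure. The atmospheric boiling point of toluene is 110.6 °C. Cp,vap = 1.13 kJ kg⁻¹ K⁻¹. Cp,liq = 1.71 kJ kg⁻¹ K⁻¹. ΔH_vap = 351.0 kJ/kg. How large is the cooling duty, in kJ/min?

vapour 200→110.6 °C: -101.02 kJ/kg
condensation at 110.6 °C: -351 kJ/kg
liquid 110.6→18.8 °C: -156.98 kJ/kg
Δh = -101.02 + -351 + -156.98 = -609 kJ/kg
Q = ṁ·Δh = 16.28 kg/s × -609 kJ/kg = -9914.5 kJ/s
|Q| = 9914.5 kW = 594870 kJ/min

Q_c = 595000 kJ/min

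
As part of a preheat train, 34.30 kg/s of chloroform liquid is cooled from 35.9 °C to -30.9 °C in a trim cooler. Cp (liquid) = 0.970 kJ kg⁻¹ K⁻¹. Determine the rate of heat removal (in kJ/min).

Q_c = 133000 kJ/min

Q = ṁ·Cp·ΔT = 34.30 × 0.970 × (-30.9 − 35.9) = -2222.5 kJ/s
Cooling duty = 133350 kJ/min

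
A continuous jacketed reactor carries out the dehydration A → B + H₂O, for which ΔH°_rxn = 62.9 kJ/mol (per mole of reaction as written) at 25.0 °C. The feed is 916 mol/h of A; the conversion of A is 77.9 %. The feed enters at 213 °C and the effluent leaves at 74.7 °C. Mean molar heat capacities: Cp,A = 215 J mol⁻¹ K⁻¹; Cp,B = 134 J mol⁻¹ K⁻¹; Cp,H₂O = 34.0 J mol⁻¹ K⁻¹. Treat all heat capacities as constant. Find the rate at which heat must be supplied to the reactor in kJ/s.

Q_in = 4.44 kJ/s

Extent of reaction ξ = 0.779 × 916 = 713.56 mol/h
Reaction term: ξ·ΔH°_rxn = 713.56 × 62.9 = 44883 kJ/h
Sensible, feed 213→25 °C: -37025 kJ/h
Outlet flows (mol/h): A 202.44, B 713.56, H₂O 713.56
Sensible, products 25→74.7 °C: 8121.1 kJ/h
Q = ΔH = 15980 kJ/h = 4.4388 kW
Heat supplied = 4.4388 kJ/s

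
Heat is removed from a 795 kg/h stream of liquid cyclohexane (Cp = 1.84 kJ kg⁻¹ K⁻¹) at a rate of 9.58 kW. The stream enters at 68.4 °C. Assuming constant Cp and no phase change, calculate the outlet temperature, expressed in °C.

Q = 9.58 kW = 34488 kJ/h
ΔT = Q/(ṁ·Cp) = 34488/(795×1.84) = 23.577 K
T_out = 68.4 − 23.577 = 44.823 °C

T_out = 44.8 °C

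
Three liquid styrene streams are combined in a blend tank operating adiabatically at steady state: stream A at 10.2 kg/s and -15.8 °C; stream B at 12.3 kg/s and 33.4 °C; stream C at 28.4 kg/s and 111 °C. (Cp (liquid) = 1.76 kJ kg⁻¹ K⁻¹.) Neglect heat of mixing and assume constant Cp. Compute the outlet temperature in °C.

T_out = 66.8 °C

Adiabatic, steady state ⇒ Σ ṁᵢCp,ᵢ(T_out − Tᵢ) = 0
Σ ṁᵢCp,ᵢTᵢ = 10.2×1.76×-15.8 + 12.3×1.76×33.4 + 28.4×1.76×111 = 5987.6
Σ ṁᵢCp,ᵢ = 10.2×1.76 + 12.3×1.76 + 28.4×1.76 = 89.584
T_out = 5987.6 / 89.584 = 66.838 °C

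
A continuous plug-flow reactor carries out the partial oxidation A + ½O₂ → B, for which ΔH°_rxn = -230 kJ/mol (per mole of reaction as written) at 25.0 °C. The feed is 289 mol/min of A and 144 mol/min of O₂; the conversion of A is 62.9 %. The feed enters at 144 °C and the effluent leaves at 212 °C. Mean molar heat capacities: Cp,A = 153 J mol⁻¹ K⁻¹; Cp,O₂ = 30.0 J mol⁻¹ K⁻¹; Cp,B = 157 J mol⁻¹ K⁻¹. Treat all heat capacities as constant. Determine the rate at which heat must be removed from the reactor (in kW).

Q_out = 648 kW

Extent of reaction ξ = 0.629 × 289 = 181.78 mol/min
Reaction term: ξ·ΔH°_rxn = 181.78 × -230 = -41810 kJ/min
Sensible, feed 144→25 °C: -5775.9 kJ/min
Outlet flows (mol/min): A 107.22, O₂ 53.109, B 181.78
Sensible, products 25→212 °C: 8702.5 kJ/min
Q = ΔH = -38883 kJ/min = -648.05 kW
Heat removed = 648.05 kW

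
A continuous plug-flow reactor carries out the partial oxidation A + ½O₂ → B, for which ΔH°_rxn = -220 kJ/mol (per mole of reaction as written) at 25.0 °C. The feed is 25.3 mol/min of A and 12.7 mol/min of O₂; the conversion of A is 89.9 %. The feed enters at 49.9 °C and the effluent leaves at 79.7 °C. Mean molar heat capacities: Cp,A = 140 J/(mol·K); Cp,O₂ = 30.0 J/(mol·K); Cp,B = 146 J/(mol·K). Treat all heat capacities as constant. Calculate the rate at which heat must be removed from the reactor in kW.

Q_out = 81.6 kW

Extent of reaction ξ = 0.899 × 25.3 = 22.745 mol/min
Reaction term: ξ·ΔH°_rxn = 22.745 × -220 = -5003.8 kJ/min
Sensible, feed 49.9→25 °C: -97.683 kJ/min
Outlet flows (mol/min): A 2.5553, O₂ 1.3276, B 22.745
Sensible, products 25→79.7 °C: 203.39 kJ/min
Q = ΔH = -4898.1 kJ/min = -81.635 kW
Heat removed = 81.635 kW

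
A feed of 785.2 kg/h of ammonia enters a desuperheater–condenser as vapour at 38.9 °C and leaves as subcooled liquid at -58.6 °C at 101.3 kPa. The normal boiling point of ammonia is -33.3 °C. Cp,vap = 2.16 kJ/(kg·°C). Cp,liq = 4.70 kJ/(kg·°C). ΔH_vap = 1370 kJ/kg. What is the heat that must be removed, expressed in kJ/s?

Q_c = 359 kJ/s

vapour 38.9→-33.3 °C: -155.95 kJ/kg
condensation at -33.3 °C: -1370 kJ/kg
liquid -33.3→-58.6 °C: -118.91 kJ/kg
Δh = -155.95 + -1370 + -118.91 = -1644.9 kJ/kg
Q = ṁ·Δh = 785.2 kg/h × -1644.9 kJ/kg = -1.2915e+06 kJ/h
|Q| = 358.76 kW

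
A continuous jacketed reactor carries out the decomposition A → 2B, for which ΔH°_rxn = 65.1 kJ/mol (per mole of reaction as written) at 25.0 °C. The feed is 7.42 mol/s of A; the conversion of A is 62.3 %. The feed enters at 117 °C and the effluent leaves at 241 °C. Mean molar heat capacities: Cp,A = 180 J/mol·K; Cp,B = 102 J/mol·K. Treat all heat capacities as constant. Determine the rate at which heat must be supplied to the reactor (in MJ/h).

Q_in = 1770 MJ/h

Extent of reaction ξ = 0.623 × 7.42 = 4.6227 mol/s
Reaction term: ξ·ΔH°_rxn = 4.6227 × 65.1 = 300.94 kJ/s
Sensible, feed 117→25 °C: -122.88 kJ/s
Outlet flows (mol/s): A 2.7973, B 9.2453
Sensible, products 25→241 °C: 312.45 kJ/s
Q = ΔH = 490.51 kJ/s = 490.51 kW
Heat supplied = 1765.8 MJ/h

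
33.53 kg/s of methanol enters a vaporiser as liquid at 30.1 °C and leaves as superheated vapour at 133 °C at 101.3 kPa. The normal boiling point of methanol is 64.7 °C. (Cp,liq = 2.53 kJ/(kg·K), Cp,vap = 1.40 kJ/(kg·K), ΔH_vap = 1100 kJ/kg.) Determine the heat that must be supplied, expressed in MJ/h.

liquid 30.1→64.7 °C: 87.538 kJ/kg
vaporisation at 64.7 °C: 1100 kJ/kg
vapour 64.7→133 °C: 95.62 kJ/kg
Δh = 87.538 + 1100 + 95.62 = 1283.2 kJ/kg
Q = ṁ·Δh = 33.53 kg/s × 1283.2 kJ/kg = 43024 kJ/s
|Q| = 43024 kW = 154890 MJ/h

Q = 155000 MJ/h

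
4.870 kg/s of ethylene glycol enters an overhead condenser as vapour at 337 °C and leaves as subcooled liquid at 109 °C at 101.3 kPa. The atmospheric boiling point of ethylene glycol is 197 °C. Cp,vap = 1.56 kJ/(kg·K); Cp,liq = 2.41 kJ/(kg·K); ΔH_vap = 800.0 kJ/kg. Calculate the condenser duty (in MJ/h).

vapour 337→197 °C: -218.4 kJ/kg
condensation at 197 °C: -800 kJ/kg
liquid 197→109 °C: -212.08 kJ/kg
Δh = -218.4 + -800 + -212.08 = -1230.5 kJ/kg
Q = ṁ·Δh = 4.870 kg/s × -1230.5 kJ/kg = -5992.4 kJ/s
|Q| = 5992.4 kW = 21573 MJ/h

Q_c = 21600 MJ/h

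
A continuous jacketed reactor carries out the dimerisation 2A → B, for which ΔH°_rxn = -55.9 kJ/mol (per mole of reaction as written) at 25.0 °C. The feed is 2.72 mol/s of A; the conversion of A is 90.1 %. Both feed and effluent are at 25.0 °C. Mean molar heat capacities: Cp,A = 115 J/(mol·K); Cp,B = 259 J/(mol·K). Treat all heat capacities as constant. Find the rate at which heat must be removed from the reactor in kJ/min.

Extent of reaction ξ = 0.901 × 2.72 / 2 = 1.2254 mol/s
Reaction term: ξ·ΔH°_rxn = 1.2254 × -55.9 = -68.498 kJ/s
Q = ΔH = -68.498 kJ/s = -68.498 kW
Heat removed = 4109.9 kJ/min

Q_out = 4110 kJ/min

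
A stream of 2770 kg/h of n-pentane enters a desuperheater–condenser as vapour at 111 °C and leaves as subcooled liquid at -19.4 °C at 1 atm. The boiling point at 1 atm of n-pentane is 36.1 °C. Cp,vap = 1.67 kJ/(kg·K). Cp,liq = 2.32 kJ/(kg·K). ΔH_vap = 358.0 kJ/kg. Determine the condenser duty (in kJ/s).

Q_c = 471 kJ/s

vapour 111→36.1 °C: -125.08 kJ/kg
condensation at 36.1 °C: -358 kJ/kg
liquid 36.1→-19.4 °C: -128.76 kJ/kg
Δh = -125.08 + -358 + -128.76 = -611.84 kJ/kg
Q = ṁ·Δh = 2770 kg/h × -611.84 kJ/kg = -1.6948e+06 kJ/h
|Q| = 470.78 kW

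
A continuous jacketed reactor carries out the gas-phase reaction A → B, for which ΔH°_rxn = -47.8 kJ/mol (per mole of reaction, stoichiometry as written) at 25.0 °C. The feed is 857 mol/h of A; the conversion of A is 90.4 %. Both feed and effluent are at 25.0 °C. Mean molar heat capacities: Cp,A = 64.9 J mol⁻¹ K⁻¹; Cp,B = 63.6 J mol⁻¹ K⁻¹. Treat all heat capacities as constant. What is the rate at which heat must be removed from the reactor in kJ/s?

Q_out = 10.3 kJ/s

Extent of reaction ξ = 0.904 × 857 = 774.73 mol/h
Reaction term: ξ·ΔH°_rxn = 774.73 × -47.8 = -37032 kJ/h
Q = ΔH = -37032 kJ/h = -10.287 kW
Heat removed = 10.287 kJ/s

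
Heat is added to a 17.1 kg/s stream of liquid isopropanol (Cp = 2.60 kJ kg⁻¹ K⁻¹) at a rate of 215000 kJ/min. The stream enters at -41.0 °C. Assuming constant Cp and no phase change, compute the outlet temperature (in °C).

Q = 215000 kJ/min = 3583.3 kJ/s
ΔT = Q/(ṁ·Cp) = 3583.3/(17.1×2.60) = 80.597 K
T_out = -41.0 + 80.597 = 39.597 °C

T_out = 39.6 °C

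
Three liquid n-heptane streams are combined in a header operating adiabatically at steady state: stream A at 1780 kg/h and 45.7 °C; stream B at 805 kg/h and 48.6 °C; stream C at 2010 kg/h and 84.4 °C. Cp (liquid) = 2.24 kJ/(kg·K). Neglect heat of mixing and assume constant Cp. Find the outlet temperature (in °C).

T_out = 63.1 °C

Adiabatic, steady state ⇒ Σ ṁᵢCp,ᵢ(T_out − Tᵢ) = 0
Σ ṁᵢCp,ᵢTᵢ = 1780×2.24×45.7 + 805×2.24×48.6 + 2010×2.24×84.4 = 649850
Σ ṁᵢCp,ᵢ = 1780×2.24 + 805×2.24 + 2010×2.24 = 10293
T_out = 649850 / 10293 = 63.137 °C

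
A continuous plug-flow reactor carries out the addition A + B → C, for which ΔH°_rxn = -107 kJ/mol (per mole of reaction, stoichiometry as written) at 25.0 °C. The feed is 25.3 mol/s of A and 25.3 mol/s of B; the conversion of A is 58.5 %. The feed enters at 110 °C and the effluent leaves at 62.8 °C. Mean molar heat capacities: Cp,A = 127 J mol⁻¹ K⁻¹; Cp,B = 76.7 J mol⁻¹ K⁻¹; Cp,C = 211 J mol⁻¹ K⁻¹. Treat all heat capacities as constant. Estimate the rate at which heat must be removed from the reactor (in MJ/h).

Extent of reaction ξ = 0.585 × 25.3 = 14.8 mol/s
Reaction term: ξ·ΔH°_rxn = 14.8 × -107 = -1583.7 kJ/s
Sensible, feed 110→25 °C: -438.06 kJ/s
Outlet flows (mol/s): A 10.5, B 10.5, C 14.8
Sensible, products 25→62.8 °C: 198.89 kJ/s
Q = ΔH = -1822.8 kJ/s = -1822.8 kW
Heat removed = 6562.2 MJ/h

Q_out = 6560 MJ/h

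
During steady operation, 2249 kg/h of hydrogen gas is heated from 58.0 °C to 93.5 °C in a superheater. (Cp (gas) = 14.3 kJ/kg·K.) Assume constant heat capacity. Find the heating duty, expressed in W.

Q = 317000 W

Q = ṁ·Cp·ΔT = 2249 × 14.3 × (93.5 − 58.0) = 1.1417e+06 kJ/h
Converting: 1.1417e+06 / 3600 s = 317.14 kW
Heating duty = 317140 W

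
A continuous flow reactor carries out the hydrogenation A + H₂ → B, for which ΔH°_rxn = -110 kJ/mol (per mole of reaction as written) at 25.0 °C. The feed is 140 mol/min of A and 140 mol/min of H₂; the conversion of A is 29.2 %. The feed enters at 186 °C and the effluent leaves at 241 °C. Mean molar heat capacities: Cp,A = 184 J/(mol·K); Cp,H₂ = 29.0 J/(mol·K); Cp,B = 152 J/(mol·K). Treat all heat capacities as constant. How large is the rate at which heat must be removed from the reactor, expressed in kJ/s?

Extent of reaction ξ = 0.292 × 140 = 40.88 mol/min
Reaction term: ξ·ΔH°_rxn = 40.88 × -110 = -4496.8 kJ/min
Sensible, feed 186→25 °C: -4801 kJ/min
Outlet flows (mol/min): A 99.12, H₂ 99.12, B 40.88
Sensible, products 25→241 °C: 5902.5 kJ/min
Q = ΔH = -3395.3 kJ/min = -56.589 kW
Heat removed = 56.589 kJ/s

Q_out = 56.6 kJ/s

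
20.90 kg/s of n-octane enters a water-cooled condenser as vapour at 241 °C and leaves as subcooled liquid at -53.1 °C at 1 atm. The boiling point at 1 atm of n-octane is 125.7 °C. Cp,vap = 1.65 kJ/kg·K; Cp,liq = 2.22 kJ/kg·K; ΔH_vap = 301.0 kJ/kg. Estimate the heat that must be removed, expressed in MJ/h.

Q_c = 66800 MJ/h

vapour 241→125.7 °C: -190.24 kJ/kg
condensation at 125.7 °C: -301 kJ/kg
liquid 125.7→-53.1 °C: -396.94 kJ/kg
Δh = -190.24 + -301 + -396.94 = -888.18 kJ/kg
Q = ṁ·Δh = 20.90 kg/s × -888.18 kJ/kg = -18563 kJ/s
|Q| = 18563 kW = 66827 MJ/h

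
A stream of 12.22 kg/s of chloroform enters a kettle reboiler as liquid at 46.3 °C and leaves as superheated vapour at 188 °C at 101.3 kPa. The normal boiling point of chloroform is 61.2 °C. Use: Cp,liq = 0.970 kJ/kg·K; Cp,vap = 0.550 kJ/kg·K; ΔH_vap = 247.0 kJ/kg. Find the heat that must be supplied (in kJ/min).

Q = 243000 kJ/min

liquid 46.3→61.2 °C: 14.453 kJ/kg
vaporisation at 61.2 °C: 247 kJ/kg
vapour 61.2→188 °C: 69.74 kJ/kg
Δh = 14.453 + 247 + 69.74 = 331.19 kJ/kg
Q = ṁ·Δh = 12.22 kg/s × 331.19 kJ/kg = 4047.2 kJ/s
|Q| = 4047.2 kW = 242830 kJ/min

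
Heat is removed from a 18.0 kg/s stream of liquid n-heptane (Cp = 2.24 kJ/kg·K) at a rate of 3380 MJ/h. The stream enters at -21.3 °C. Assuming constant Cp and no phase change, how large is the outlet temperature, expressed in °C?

Q = 3380 MJ/h = 938.89 kJ/s
ΔT = Q/(ṁ·Cp) = 938.89/(18.0×2.24) = 23.286 K
T_out = -21.3 − 23.286 = -44.586 °C

T_out = -44.6 °C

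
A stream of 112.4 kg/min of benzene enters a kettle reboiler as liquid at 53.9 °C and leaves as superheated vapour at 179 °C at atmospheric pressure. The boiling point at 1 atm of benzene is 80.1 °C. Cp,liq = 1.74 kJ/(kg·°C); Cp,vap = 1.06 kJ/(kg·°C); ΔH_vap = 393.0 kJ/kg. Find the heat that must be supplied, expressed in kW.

liquid 53.9→80.1 °C: 45.588 kJ/kg
vaporisation at 80.1 °C: 393 kJ/kg
vapour 80.1→179 °C: 104.83 kJ/kg
Δh = 45.588 + 393 + 104.83 = 543.42 kJ/kg
Q = ṁ·Δh = 112.4 kg/min × 543.42 kJ/kg = 61081 kJ/min
|Q| = 1018 kW

Q = 1020 kW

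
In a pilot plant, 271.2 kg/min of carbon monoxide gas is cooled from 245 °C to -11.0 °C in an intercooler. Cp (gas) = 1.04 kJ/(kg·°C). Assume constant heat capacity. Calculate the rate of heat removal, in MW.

Q_c = 1.20 MW

Q = ṁ·Cp·ΔT = 271.2 × 1.04 × (-11.0 − 245) = -72204 kJ/min
Converting: 72204 / 60 s = 1203.4 kW
Cooling duty = 1.2034 MW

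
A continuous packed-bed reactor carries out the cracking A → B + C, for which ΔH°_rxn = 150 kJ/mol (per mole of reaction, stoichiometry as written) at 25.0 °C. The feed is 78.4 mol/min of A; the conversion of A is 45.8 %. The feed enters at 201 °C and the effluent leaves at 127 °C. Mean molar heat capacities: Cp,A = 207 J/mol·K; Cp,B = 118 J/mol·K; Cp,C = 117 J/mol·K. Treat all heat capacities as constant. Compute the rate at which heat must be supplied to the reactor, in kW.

Extent of reaction ξ = 0.458 × 78.4 = 35.907 mol/min
Reaction term: ξ·ΔH°_rxn = 35.907 × 150 = 5386.1 kJ/min
Sensible, feed 201→25 °C: -2856.3 kJ/min
Outlet flows (mol/min): A 42.493, B 35.907, C 35.907
Sensible, products 25→127 °C: 1757.9 kJ/min
Q = ΔH = 4287.7 kJ/min = 71.462 kW
Heat supplied = 71.462 kW

Q_in = 71.5 kW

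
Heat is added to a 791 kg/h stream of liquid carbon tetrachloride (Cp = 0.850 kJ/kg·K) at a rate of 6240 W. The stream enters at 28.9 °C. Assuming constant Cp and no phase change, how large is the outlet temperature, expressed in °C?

Q = 6240 W = 22464 kJ/h
ΔT = Q/(ṁ·Cp) = 22464/(791×0.850) = 33.411 K
T_out = 28.9 + 33.411 = 62.311 °C

T_out = 62.3 °C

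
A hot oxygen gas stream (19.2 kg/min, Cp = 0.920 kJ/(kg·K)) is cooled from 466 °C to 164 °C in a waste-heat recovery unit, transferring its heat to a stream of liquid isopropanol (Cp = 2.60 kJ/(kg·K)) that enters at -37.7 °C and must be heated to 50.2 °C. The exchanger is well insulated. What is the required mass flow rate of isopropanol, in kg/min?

ṁ_c = 23.3 kg/min

Heat released by hot stream: Q = 19.2 × 0.920 × (466 − 164) = 5334.5 kJ/min
Energy balance on cold side (adiabatic exchanger): Q = ṁ_c·Cp_c·(T_c,out − T_c,in)
ṁ_c = 5334.5 / [2.60 × (50.2 − -37.7)] = 23.342 kg/min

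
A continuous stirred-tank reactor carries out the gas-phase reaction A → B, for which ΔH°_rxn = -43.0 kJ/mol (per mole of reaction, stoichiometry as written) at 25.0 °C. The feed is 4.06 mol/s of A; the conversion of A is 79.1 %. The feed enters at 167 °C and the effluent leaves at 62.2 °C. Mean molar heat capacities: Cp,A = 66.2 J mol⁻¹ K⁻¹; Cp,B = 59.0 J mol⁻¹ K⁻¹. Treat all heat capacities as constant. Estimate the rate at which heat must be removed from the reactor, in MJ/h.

Q_out = 602 MJ/h

Extent of reaction ξ = 0.791 × 4.06 = 3.2115 mol/s
Reaction term: ξ·ΔH°_rxn = 3.2115 × -43.0 = -138.09 kJ/s
Sensible, feed 167→25 °C: -38.166 kJ/s
Outlet flows (mol/s): A 0.84854, B 3.2115
Sensible, products 25→62.2 °C: 9.1382 kJ/s
Q = ΔH = -167.12 kJ/s = -167.12 kW
Heat removed = 601.63 MJ/h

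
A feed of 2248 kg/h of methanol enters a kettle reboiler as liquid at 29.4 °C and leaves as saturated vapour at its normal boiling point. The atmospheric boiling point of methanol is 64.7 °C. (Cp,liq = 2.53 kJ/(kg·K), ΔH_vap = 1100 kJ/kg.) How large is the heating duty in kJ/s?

liquid 29.4→64.7 °C: 89.309 kJ/kg
vaporisation at 64.7 °C: 1100 kJ/kg
Δh = 89.309 + 1100 = 1189.3 kJ/kg
Q = ṁ·Δh = 2248 kg/h × 1189.3 kJ/kg = 2.6736e+06 kJ/h
|Q| = 742.66 kW

Q = 743 kJ/s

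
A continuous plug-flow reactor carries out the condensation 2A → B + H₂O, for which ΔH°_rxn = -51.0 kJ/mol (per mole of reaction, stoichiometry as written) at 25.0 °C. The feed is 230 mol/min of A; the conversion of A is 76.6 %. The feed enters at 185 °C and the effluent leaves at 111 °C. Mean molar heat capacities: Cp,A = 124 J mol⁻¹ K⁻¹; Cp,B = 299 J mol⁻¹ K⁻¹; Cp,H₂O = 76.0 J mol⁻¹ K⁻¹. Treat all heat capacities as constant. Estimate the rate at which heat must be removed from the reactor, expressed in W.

Extent of reaction ξ = 0.766 × 230 / 2 = 88.09 mol/min
Reaction term: ξ·ΔH°_rxn = 88.09 × -51.0 = -4492.6 kJ/min
Sensible, feed 185→25 °C: -4563.2 kJ/min
Outlet flows (mol/min): A 53.82, B 88.09, H₂O 88.09
Sensible, products 25→111 °C: 3414.8 kJ/min
Q = ΔH = -5641 kJ/min = -94.016 kW
Heat removed = 94016 W

Q_out = 94000 W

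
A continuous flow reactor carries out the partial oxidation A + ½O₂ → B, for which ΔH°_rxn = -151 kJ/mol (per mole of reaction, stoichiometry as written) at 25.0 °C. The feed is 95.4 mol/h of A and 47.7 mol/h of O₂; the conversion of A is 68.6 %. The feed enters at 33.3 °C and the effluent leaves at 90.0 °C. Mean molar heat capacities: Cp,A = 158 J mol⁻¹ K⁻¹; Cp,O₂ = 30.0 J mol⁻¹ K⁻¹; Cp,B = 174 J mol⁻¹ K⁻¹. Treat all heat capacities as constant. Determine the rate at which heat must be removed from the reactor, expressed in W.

Q_out = 2480 W

Extent of reaction ξ = 0.686 × 95.4 = 65.444 mol/h
Reaction term: ξ·ΔH°_rxn = 65.444 × -151 = -9882.1 kJ/h
Sensible, feed 33.3→25 °C: -136.98 kJ/h
Outlet flows (mol/h): A 29.956, O₂ 14.978, B 65.444
Sensible, products 25→90.0 °C: 1077 kJ/h
Q = ΔH = -8942.1 kJ/h = -2.4839 kW
Heat removed = 2483.9 W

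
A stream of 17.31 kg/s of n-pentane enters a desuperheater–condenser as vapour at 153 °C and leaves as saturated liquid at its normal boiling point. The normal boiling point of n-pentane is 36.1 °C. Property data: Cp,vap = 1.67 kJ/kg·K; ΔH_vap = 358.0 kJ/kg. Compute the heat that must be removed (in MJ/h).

Q_c = 34500 MJ/h

vapour 153→36.1 °C: -195.22 kJ/kg
condensation at 36.1 °C: -358 kJ/kg
Δh = -195.22 + -358 = -553.22 kJ/kg
Q = ṁ·Δh = 17.31 kg/s × -553.22 kJ/kg = -9576.3 kJ/s
|Q| = 9576.3 kW = 34475 MJ/h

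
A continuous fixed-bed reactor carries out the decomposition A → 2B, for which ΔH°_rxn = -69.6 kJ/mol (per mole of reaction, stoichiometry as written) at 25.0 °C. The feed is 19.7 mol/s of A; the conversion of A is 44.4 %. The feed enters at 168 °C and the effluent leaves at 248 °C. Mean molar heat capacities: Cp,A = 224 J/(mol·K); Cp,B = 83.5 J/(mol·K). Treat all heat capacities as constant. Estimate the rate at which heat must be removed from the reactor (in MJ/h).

Extent of reaction ξ = 0.444 × 19.7 = 8.7468 mol/s
Reaction term: ξ·ΔH°_rxn = 8.7468 × -69.6 = -608.78 kJ/s
Sensible, feed 168→25 °C: -631.03 kJ/s
Outlet flows (mol/s): A 10.953, B 17.494
Sensible, products 25→248 °C: 872.87 kJ/s
Q = ΔH = -366.93 kJ/s = -366.93 kW
Heat removed = 1321 MJ/h

Q_out = 1320 MJ/h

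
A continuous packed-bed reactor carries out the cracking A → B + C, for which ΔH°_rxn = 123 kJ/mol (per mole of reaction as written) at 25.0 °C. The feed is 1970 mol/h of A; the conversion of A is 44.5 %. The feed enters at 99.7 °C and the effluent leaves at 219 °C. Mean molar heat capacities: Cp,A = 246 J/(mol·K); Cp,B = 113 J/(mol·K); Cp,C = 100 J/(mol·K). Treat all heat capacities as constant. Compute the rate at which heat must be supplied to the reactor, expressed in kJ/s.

Q_in = 44.5 kJ/s

Extent of reaction ξ = 0.445 × 1970 = 876.65 mol/h
Reaction term: ξ·ΔH°_rxn = 876.65 × 123 = 107830 kJ/h
Sensible, feed 99.7→25 °C: -36201 kJ/h
Outlet flows (mol/h): A 1093.3, B 876.65, C 876.65
Sensible, products 25→219 °C: 88404 kJ/h
Q = ΔH = 160030 kJ/h = 44.453 kW
Heat supplied = 44.453 kJ/s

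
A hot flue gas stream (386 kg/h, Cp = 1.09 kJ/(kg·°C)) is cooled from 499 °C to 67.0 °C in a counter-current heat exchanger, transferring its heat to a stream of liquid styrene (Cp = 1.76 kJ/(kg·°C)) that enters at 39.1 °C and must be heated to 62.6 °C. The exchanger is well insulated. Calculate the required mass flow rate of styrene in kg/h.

ṁ_c = 4390 kg/h

Heat released by hot stream: Q = 386 × 1.09 × (499 − 67.0) = 181760 kJ/h
Energy balance on cold side (adiabatic exchanger): Q = ṁ_c·Cp_c·(T_c,out − T_c,in)
ṁ_c = 181760 / [1.76 × (62.6 − 39.1)] = 4394.6 kg/h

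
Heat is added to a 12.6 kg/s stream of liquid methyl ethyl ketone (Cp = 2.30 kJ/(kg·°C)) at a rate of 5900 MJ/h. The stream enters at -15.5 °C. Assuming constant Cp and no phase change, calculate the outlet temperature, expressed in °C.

T_out = 41.1 °C

Q = 5900 MJ/h = 1638.9 kJ/s
ΔT = Q/(ṁ·Cp) = 1638.9/(12.6×2.30) = 56.552 K
T_out = -15.5 + 56.552 = 41.052 °C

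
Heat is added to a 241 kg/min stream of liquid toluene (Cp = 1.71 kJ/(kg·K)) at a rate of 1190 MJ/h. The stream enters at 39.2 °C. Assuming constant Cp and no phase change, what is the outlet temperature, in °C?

T_out = 87.3 °C

Q = 1190 MJ/h = 19833 kJ/min
ΔT = Q/(ṁ·Cp) = 19833/(241×1.71) = 48.126 K
T_out = 39.2 + 48.126 = 87.326 °C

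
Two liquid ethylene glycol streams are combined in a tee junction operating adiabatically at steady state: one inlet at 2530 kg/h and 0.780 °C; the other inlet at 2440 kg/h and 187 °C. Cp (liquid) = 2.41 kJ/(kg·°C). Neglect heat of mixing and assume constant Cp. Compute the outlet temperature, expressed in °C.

Energy balance with Q = 0: Σ ṁᵢCp,ᵢ(T_out − Tᵢ) = 0
T_out = Σ ṁᵢCp,ᵢTᵢ / Σ ṁᵢCp,ᵢ
      = 1.1044e+06 / 11978 = 92.204 °C

T_out = 92.2 °C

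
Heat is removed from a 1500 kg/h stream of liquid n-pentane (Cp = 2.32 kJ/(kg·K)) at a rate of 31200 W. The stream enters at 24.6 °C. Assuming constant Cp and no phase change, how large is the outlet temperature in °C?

Q = 31200 W = 112320 kJ/h
ΔT = Q/(ṁ·Cp) = 112320/(1500×2.32) = 32.276 K
T_out = 24.6 − 32.276 = -7.6759 °C

T_out = -7.68 °C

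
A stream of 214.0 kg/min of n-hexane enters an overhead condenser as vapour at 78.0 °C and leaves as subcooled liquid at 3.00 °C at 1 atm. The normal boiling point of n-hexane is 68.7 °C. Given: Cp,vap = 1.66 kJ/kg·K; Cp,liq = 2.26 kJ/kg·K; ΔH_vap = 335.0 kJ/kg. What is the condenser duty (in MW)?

vapour 78.0→68.7 °C: -15.438 kJ/kg
condensation at 68.7 °C: -335 kJ/kg
liquid 68.7→3.00 °C: -148.48 kJ/kg
Δh = -15.438 + -335 + -148.48 = -498.92 kJ/kg
Q = ṁ·Δh = 214.0 kg/min × -498.92 kJ/kg = -106770 kJ/min
|Q| = 1779.5 kW = 1.7795 MW

Q_c = 1.78 MW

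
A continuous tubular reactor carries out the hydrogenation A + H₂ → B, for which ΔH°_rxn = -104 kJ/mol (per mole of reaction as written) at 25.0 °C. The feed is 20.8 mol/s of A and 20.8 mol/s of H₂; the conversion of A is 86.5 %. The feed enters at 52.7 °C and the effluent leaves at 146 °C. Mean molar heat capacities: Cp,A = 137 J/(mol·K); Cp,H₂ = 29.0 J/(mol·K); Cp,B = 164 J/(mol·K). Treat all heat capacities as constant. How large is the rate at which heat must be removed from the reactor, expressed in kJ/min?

Extent of reaction ξ = 0.865 × 20.8 = 17.992 mol/s
Reaction term: ξ·ΔH°_rxn = 17.992 × -104 = -1871.2 kJ/s
Sensible, feed 52.7→25 °C: -95.643 kJ/s
Outlet flows (mol/s): A 2.808, H₂ 2.808, B 17.992
Sensible, products 25→146 °C: 413.43 kJ/s
Q = ΔH = -1553.4 kJ/s = -1553.4 kW
Heat removed = 93203 kJ/min

Q_out = 93200 kJ/min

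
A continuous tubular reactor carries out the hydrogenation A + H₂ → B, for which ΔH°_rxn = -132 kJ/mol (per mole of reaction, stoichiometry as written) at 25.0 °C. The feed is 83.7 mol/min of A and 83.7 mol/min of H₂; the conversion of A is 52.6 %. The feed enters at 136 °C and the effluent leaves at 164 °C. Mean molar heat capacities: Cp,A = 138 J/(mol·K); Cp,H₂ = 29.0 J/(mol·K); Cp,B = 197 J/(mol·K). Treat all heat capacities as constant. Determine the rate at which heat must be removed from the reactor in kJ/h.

Q_out = 314000 kJ/h

Extent of reaction ξ = 0.526 × 83.7 = 44.026 mol/min
Reaction term: ξ·ΔH°_rxn = 44.026 × -132 = -5811.5 kJ/min
Sensible, feed 136→25 °C: -1551.5 kJ/min
Outlet flows (mol/min): A 39.674, H₂ 39.674, B 44.026
Sensible, products 25→164 °C: 2126.5 kJ/min
Q = ΔH = -5236.5 kJ/min = -87.275 kW
Heat removed = 314190 kJ/h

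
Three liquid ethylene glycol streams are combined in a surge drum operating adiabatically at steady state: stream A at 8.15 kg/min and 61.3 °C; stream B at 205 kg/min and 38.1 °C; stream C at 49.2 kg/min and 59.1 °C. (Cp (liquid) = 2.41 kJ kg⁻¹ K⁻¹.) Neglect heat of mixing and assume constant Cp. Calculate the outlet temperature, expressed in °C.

No heat crosses the boundary, so H_out = H_in.
Σ ṁᵢCp,ᵢTᵢ = 8.15×2.41×61.3 + 205×2.41×38.1 + 49.2×2.41×59.1 = 27035
Σ ṁᵢCp,ᵢ = 8.15×2.41 + 205×2.41 + 49.2×2.41 = 632.26
T_out = 27035 / 632.26 = 42.759 °C

T_out = 42.8 °C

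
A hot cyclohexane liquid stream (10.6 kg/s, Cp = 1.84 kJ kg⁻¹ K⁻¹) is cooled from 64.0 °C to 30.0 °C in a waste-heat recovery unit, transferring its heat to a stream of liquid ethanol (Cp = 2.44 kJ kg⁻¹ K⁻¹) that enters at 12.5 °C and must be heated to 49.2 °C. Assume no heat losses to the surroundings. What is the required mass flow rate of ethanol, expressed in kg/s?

Heat released by hot stream: Q = 10.6 × 1.84 × (64.0 − 30.0) = 663.14 kJ/s
Energy balance on cold side (adiabatic exchanger): Q = ṁ_c·Cp_c·(T_c,out − T_c,in)
ṁ_c = 663.14 / [2.44 × (49.2 − 12.5)] = 7.4054 kg/s

ṁ_c = 7.41 kg/s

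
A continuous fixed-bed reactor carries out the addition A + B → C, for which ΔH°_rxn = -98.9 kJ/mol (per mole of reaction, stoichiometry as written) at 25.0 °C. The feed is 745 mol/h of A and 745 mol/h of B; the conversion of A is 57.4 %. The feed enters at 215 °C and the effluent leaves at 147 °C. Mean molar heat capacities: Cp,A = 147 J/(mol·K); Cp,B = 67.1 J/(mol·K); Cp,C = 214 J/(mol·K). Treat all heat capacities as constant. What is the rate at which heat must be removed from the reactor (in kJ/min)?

Q_out = 886 kJ/min

Extent of reaction ξ = 0.574 × 745 = 427.63 mol/h
Reaction term: ξ·ΔH°_rxn = 427.63 × -98.9 = -42293 kJ/h
Sensible, feed 215→25 °C: -30306 kJ/h
Outlet flows (mol/h): A 317.37, B 317.37, C 427.63
Sensible, products 25→147 °C: 19454 kJ/h
Q = ΔH = -53144 kJ/h = -14.762 kW
Heat removed = 885.74 kJ/min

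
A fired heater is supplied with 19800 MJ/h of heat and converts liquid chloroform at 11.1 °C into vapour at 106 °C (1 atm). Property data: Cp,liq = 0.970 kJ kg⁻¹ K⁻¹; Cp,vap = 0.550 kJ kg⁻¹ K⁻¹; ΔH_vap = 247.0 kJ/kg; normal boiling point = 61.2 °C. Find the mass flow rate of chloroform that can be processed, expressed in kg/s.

Δh = 0.970×(61.2−11.1) + 247.0 + 0.550×(106−61.2) = 320.24 kJ/kg
Q = 19800 MJ/h = 5500 kJ/s = 5500 kJ/s
ṁ = Q/Δh = 5500 / 320.24 = 17.175 kg/s

ṁ = 17.2 kg/s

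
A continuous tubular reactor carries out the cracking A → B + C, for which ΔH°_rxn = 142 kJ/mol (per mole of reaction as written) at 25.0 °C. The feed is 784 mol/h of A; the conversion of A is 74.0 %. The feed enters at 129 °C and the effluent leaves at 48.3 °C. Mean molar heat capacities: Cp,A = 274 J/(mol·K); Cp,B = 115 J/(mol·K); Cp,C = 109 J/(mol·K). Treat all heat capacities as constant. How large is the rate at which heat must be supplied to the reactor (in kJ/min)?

Q_in = 1070 kJ/min

Extent of reaction ξ = 0.740 × 784 = 580.16 mol/h
Reaction term: ξ·ΔH°_rxn = 580.16 × 142 = 82383 kJ/h
Sensible, feed 129→25 °C: -22341 kJ/h
Outlet flows (mol/h): A 203.84, B 580.16, C 580.16
Sensible, products 25→48.3 °C: 4329.3 kJ/h
Q = ΔH = 64371 kJ/h = 17.881 kW
Heat supplied = 1072.9 kJ/min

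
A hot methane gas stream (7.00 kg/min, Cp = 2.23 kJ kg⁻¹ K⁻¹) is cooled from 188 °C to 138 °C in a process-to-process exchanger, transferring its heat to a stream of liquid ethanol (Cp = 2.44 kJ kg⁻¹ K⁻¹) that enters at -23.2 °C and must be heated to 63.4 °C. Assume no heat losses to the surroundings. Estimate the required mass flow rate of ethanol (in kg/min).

ṁ_c = 3.69 kg/min

Heat released by hot stream: Q = 7.00 × 2.23 × (188 − 138) = 780.5 kJ/min
Energy balance on cold side (adiabatic exchanger): Q = ṁ_c·Cp_c·(T_c,out − T_c,in)
ṁ_c = 780.5 / [2.44 × (63.4 − -23.2)] = 3.6937 kg/min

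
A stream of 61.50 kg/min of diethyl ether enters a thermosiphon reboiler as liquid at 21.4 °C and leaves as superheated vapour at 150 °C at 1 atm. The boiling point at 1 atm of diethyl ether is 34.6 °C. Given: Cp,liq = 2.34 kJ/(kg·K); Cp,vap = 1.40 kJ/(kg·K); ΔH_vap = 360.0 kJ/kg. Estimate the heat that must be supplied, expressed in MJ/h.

Q = 2040 MJ/h

liquid 21.4→34.6 °C: 30.888 kJ/kg
vaporisation at 34.6 °C: 360 kJ/kg
vapour 34.6→150 °C: 161.56 kJ/kg
Δh = 30.888 + 360 + 161.56 = 552.45 kJ/kg
Q = ṁ·Δh = 61.50 kg/min × 552.45 kJ/kg = 33976 kJ/min
|Q| = 566.26 kW = 2038.5 MJ/h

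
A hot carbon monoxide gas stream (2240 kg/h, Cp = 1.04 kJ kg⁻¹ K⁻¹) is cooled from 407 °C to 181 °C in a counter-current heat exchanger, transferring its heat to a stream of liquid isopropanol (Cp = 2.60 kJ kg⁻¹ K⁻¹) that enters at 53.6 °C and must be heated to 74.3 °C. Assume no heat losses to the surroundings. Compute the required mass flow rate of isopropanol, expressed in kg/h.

ṁ_c = 9780 kg/h

Heat released by hot stream: Q = 2240 × 1.04 × (407 − 181) = 526490 kJ/h
Energy balance on cold side (adiabatic exchanger): Q = ṁ_c·Cp_c·(T_c,out − T_c,in)
ṁ_c = 526490 / [2.60 × (74.3 − 53.6)] = 9782.4 kg/h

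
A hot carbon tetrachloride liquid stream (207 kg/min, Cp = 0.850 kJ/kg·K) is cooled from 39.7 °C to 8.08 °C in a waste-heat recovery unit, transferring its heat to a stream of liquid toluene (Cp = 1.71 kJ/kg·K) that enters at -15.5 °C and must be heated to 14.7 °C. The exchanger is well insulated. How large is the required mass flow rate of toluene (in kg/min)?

Heat released by hot stream: Q = 207 × 0.850 × (39.7 − 8.08) = 5563.5 kJ/min
Energy balance on cold side (adiabatic exchanger): Q = ṁ_c·Cp_c·(T_c,out − T_c,in)
ṁ_c = 5563.5 / [1.71 × (14.7 − -15.5)] = 107.73 kg/min

ṁ_c = 108 kg/min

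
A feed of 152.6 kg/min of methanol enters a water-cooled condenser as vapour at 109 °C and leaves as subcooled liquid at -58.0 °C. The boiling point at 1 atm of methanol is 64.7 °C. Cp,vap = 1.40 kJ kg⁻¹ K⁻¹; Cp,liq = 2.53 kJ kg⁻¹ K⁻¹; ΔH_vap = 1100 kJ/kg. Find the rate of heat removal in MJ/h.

vapour 109→64.7 °C: -62.02 kJ/kg
condensation at 64.7 °C: -1100 kJ/kg
liquid 64.7→-58.0 °C: -310.43 kJ/kg
Δh = -62.02 + -1100 + -310.43 = -1472.5 kJ/kg
Q = ṁ·Δh = 152.6 kg/min × -1472.5 kJ/kg = -224700 kJ/min
|Q| = 3744.9 kW = 13482 MJ/h

Q_c = 13500 MJ/h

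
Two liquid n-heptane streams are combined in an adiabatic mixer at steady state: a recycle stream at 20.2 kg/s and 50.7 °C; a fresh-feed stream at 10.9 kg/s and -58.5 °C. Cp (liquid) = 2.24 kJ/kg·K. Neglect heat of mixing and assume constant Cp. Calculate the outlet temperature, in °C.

Adiabatic, steady state ⇒ Σ ṁᵢCp,ᵢ(T_out − Tᵢ) = 0
Σ ṁᵢCp,ᵢTᵢ = 20.2×2.24×50.7 + 10.9×2.24×-58.5 = 865.74
Σ ṁᵢCp,ᵢ = 20.2×2.24 + 10.9×2.24 = 69.664
T_out = 865.74 / 69.664 = 12.427 °C

T_out = 12.4 °C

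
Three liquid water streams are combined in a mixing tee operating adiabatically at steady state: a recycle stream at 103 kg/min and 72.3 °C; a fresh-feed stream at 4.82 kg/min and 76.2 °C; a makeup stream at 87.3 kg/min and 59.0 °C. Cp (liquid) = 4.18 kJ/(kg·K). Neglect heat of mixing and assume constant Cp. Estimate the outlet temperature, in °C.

Energy balance with Q = 0: Σ ṁᵢCp,ᵢ(T_out − Tᵢ) = 0
Σ ṁᵢCp,ᵢTᵢ = 103×4.18×72.3 + 4.82×4.18×76.2 + 87.3×4.18×59.0 = 54193
Σ ṁᵢCp,ᵢ = 103×4.18 + 4.82×4.18 + 87.3×4.18 = 815.6
T_out = 54193 / 815.6 = 66.446 °C

T_out = 66.4 °C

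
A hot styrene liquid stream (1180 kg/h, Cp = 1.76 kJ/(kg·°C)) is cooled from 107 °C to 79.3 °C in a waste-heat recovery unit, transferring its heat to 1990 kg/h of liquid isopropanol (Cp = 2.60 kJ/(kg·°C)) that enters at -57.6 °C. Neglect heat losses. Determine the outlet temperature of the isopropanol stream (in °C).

Heat released by hot stream: Q = 1180 × 1.76 × (107 − 79.3) = 57527 kJ/h
Energy balance on cold side (adiabatic exchanger): Q = ṁ_c·Cp_c·(T_c,out − T_c,in)
T_c,out = -57.6 + 57527/(1990 × 2.60) = -46.481 °C

T_c,out = -46.5 °C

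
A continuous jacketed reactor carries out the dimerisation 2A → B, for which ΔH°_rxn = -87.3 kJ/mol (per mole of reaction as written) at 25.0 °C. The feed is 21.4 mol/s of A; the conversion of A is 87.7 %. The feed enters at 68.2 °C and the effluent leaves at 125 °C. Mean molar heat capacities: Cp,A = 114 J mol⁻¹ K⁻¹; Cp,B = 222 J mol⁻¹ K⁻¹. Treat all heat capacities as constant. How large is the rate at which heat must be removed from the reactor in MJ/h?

Extent of reaction ξ = 0.877 × 21.4 / 2 = 9.3839 mol/s
Reaction term: ξ·ΔH°_rxn = 9.3839 × -87.3 = -819.21 kJ/s
Sensible, feed 68.2→25 °C: -105.39 kJ/s
Outlet flows (mol/s): A 2.6322, B 9.3839
Sensible, products 25→125 °C: 238.33 kJ/s
Q = ΔH = -686.28 kJ/s = -686.28 kW
Heat removed = 2470.6 MJ/h

Q_out = 2470 MJ/h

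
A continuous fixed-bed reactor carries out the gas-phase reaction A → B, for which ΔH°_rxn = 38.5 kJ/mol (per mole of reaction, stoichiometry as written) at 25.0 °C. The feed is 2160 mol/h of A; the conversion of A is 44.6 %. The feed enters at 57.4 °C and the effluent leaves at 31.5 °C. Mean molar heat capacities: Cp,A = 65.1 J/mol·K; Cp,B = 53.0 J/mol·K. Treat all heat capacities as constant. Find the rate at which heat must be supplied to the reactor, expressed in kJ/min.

Q_in = 556 kJ/min

Extent of reaction ξ = 0.446 × 2160 = 963.36 mol/h
Reaction term: ξ·ΔH°_rxn = 963.36 × 38.5 = 37089 kJ/h
Sensible, feed 57.4→25 °C: -4556 kJ/h
Outlet flows (mol/h): A 1196.6, B 963.36
Sensible, products 25→31.5 °C: 838.24 kJ/h
Q = ΔH = 33372 kJ/h = 9.2699 kW
Heat supplied = 556.19 kJ/min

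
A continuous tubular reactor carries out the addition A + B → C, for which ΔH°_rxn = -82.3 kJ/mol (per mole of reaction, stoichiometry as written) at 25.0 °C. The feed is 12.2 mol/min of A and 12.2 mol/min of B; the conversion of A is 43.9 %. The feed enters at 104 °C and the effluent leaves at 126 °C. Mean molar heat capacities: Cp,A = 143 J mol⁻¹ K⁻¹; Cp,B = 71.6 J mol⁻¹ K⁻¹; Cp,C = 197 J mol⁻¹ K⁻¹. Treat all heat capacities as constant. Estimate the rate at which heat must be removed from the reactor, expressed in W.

Q_out = 6550 W

Extent of reaction ξ = 0.439 × 12.2 = 5.3558 mol/min
Reaction term: ξ·ΔH°_rxn = 5.3558 × -82.3 = -440.78 kJ/min
Sensible, feed 104→25 °C: -206.83 kJ/min
Outlet flows (mol/min): A 6.8442, B 6.8442, C 5.3558
Sensible, products 25→126 °C: 254.91 kJ/min
Q = ΔH = -392.7 kJ/min = -6.5451 kW
Heat removed = 6545.1 W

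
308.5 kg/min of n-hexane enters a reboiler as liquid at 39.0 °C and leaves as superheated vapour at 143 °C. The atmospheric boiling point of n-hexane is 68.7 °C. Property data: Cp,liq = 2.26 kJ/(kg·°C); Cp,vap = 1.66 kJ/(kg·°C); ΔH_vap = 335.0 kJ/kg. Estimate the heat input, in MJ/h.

liquid 39.0→68.7 °C: 67.122 kJ/kg
vaporisation at 68.7 °C: 335 kJ/kg
vapour 68.7→143 °C: 123.34 kJ/kg
Δh = 67.122 + 335 + 123.34 = 525.46 kJ/kg
Q = ṁ·Δh = 308.5 kg/min × 525.46 kJ/kg = 162100 kJ/min
|Q| = 2701.7 kW = 9726.3 MJ/h

Q = 9730 MJ/h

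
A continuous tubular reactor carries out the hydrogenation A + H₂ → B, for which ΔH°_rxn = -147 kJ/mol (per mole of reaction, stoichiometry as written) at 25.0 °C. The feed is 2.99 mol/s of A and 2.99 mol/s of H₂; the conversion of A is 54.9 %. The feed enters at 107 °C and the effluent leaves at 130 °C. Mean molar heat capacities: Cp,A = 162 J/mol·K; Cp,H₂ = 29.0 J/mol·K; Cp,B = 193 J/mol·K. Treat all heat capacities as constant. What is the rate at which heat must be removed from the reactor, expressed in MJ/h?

Q_out = 820 MJ/h

Extent of reaction ξ = 0.549 × 2.99 = 1.6415 mol/s
Reaction term: ξ·ΔH°_rxn = 1.6415 × -147 = -241.3 kJ/s
Sensible, feed 107→25 °C: -46.829 kJ/s
Outlet flows (mol/s): A 1.3485, H₂ 1.3485, B 1.6415
Sensible, products 25→130 °C: 60.309 kJ/s
Q = ΔH = -227.82 kJ/s = -227.82 kW
Heat removed = 820.16 MJ/h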